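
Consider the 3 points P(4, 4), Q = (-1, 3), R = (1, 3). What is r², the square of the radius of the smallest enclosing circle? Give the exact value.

Side lengths²: PQ² = 26, PR² = 10, QR² = 4.
Since PQ² = 26 ≥ 10 + 4 = 14, the angle opposite PQ is not acute, so the smallest enclosing circle has PQ as diameter.
Centre = midpoint of PQ = (1.5, 3.5), r² = 26/4 = 6.5.

6.5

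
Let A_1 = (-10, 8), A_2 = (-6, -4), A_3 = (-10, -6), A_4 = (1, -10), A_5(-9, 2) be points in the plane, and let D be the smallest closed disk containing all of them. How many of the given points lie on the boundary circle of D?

The minimum enclosing circle of a finite set is fixed by two of the points (as a diameter) or three (as a circumcircle).
The farthest pair is A_1–A_4 with squared distance 445. The circle on this segment as diameter has centre (-4.5, -1) and r² = 445/4 = 111.25.
Check A_2: distance² to centre = 11.25 ≤ 111.25, so it lies inside.
All remaining points lie in this disk, and no smaller disk contains both endpoints, so this is the minimum enclosing circle.
The points at distance exactly r from the centre are A_1, A_4 — 2 points.

2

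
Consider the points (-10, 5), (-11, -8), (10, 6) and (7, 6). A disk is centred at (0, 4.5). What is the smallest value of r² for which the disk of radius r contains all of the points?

The required radius is the distance from (0, 4.5) to the farthest point.
Squared distances: 100.25, 277.25, 102.25, 51.25.
Maximum is 277.25, attained at (-11, -8).

277.25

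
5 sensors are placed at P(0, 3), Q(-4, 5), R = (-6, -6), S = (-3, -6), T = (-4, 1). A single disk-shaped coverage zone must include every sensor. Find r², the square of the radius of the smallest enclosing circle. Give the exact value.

31.73828125

A smallest enclosing disk is always determined by at most three of the input points on its boundary.
The minimum enclosing circle is determined by three boundary points: P, Q, R.
Their circumcentre is (-4.3125, -0.625) with r² = 31.73828125.
The farthest remaining point S is at distance² 30.61328125 ≤ 31.73828125.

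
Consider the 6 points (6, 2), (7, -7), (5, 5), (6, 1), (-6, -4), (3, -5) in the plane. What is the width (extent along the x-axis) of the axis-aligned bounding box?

13

max x = 7, min x = -6, so width = 13.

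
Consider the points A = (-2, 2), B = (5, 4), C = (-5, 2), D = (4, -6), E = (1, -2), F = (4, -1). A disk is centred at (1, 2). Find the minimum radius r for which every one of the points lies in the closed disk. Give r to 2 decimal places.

The required radius is the distance from (1, 2) to the farthest point.
Squared distances: 9, 20, 36, 73, 16, 18.
Maximum is 73, attained at D.
r = √73 ≈ 8.54.

8.54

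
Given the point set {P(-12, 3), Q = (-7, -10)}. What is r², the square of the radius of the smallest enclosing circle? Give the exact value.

The smallest circle enclosing two points has them as diameter endpoints.
Centre = midpoint = (-9.5, -3.5); r² = |PQ|²/4 = 194/4 = 48.5.

48.5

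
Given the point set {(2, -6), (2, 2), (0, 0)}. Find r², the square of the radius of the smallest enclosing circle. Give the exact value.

16

Call the three points A, B, C in the order given.
Side lengths²: AB² = 64, AC² = 40, BC² = 8.
Since AB² = 64 ≥ 40 + 8 = 48, the angle opposite AB is not acute, so the smallest enclosing circle has AB as diameter.
Centre = midpoint of AB = (2, -2), r² = 64/4 = 16.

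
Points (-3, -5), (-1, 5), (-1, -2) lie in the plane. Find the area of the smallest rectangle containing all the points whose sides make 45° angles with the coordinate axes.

In coordinates u = x + y, v = x − y the rectangle is axis-aligned; the map (x,y)→(u,v) scales areas by 2.
u-values: -8, 4, -3; range = 4 − (-8) = 12.
v-values: 2, -6, 1; range = 2 − (-6) = 8.
Area = (12 × 8) / 2 = 48.

48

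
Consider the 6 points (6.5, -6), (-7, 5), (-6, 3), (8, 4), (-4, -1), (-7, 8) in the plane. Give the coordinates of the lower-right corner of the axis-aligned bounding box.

x-range [-7, 8], y-range [-6, 8].
The lower-right corner is (8, -6).

(8, -6)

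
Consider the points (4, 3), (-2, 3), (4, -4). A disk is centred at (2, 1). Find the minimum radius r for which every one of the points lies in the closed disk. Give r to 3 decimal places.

The required radius is the distance from (2, 1) to the farthest point.
Squared distances: 8, 20, 29.
Maximum is 29, attained at (4, -4).
r = √29 ≈ 5.385.

5.385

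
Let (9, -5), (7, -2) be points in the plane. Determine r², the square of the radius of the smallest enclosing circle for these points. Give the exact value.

3.25

The smallest circle enclosing two points has them as diameter endpoints.
Centre = midpoint = (8, -3.5); r² = |(9, -5)−(7, -2)|²/4 = 13/4 = 3.25.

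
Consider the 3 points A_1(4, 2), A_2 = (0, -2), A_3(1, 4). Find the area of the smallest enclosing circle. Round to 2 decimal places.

30.22

Side lengths²: A_1A_2² = 32, A_1A_3² = 13, A_2A_3² = 37.
Since A_2A_3² = 37 < 32 + 13 = 45, the triangle is acute, so the smallest enclosing circle is the circumcircle.
Circumcentre = (1.1, 0.9), r² = 9.62.
Area = π·r² = π·9.62 ≈ 30.22.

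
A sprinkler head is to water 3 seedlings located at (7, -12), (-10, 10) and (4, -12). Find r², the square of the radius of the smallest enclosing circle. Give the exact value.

Call the three points A, B, C in the order given.
Side lengths²: AB² = 773, AC² = 9, BC² = 680.
Since AB² = 773 ≥ 680 + 9 = 689, the angle opposite AB is not acute, so the smallest enclosing circle has AB as diameter.
Centre = midpoint of AB = (-1.5, -1), r² = 773/4 = 193.25.

193.25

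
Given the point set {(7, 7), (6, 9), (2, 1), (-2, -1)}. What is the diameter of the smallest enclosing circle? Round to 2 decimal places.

The farthest pair is (6, 9)–(-2, -1) with squared distance 164. The circle on this segment as diameter has centre (2, 4) and r² = 164/4 = 41.
Check (7, 7): distance² to centre = 34 ≤ 41, so it lies inside.
All remaining points lie in this disk, and no smaller disk contains both endpoints, so this is the minimum enclosing circle.
Diameter = 2r = 2√41 ≈ 12.81.

12.81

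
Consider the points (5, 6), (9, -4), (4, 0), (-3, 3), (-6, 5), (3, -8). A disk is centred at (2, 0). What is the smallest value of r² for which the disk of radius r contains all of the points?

89

The required radius is the distance from (2, 0) to the farthest point.
Squared distances: 45, 65, 4, 34, 89, 65.
Maximum is 89, attained at (-6, 5).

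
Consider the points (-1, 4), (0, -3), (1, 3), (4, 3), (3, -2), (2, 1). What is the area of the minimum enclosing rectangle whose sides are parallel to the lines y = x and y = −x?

50

In coordinates u = x + y, v = x − y the rectangle is axis-aligned; the map (x,y)→(u,v) scales areas by 2.
u-values: 3, -3, 4, 7, 1, 3; range = 7 − (-3) = 10.
v-values: -5, 3, -2, 1, 5, 1; range = 5 − (-5) = 10.
Area = (10 × 10) / 2 = 50.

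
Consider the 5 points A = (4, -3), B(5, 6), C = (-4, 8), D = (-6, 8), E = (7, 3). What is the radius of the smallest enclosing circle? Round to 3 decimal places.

7.468

By Welzl's lemma the MEC is supported by two points (diametrically opposite) or three points (on a circumcircle).
The minimum enclosing circle is determined by three boundary points: A, D, E.
Their circumcentre is (-29/62, 185/62) with r² = 107185/1922.
The farthest remaining point B is at distance² 74945/1922 ≤ 107185/1922.
r = √(107185/1922) ≈ 7.468.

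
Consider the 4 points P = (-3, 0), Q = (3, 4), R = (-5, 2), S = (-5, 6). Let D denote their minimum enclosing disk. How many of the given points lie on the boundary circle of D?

The minimum enclosing circle of a finite set is fixed by two of the points (as a diameter) or three (as a circumcircle).
The minimum enclosing circle is determined by three boundary points: P, Q, S.
Their circumcentre is (-14/11, 43/11) with r² = 2210/121.
The farthest remaining point R is at distance² 2122/121 ≤ 2210/121.
The points at distance exactly r from the centre are P, Q, S — 3 points.

3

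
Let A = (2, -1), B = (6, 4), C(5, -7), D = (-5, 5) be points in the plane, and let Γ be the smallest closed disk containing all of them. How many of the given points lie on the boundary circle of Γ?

3

The minimum enclosing circle of a finite set is fixed by two of the points (as a diameter) or three (as a circumcircle).
The farthest pair is C–D with squared distance 244. The circle on this segment as diameter has centre (0, -1) and r² = 244/4 = 61.
Check A: distance² to centre = 4 ≤ 61, so it lies inside.
All remaining points lie in this disk, and no smaller disk contains both endpoints, so this is the minimum enclosing circle.
The points at distance exactly r from the centre are B, C, D — 3 points.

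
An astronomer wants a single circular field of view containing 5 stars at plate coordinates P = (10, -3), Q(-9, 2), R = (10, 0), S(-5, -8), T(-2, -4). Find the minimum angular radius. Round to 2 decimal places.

9.82

A smallest enclosing disk is always determined by at most three of the input points on its boundary.
The farthest pair is P–Q with squared distance 386. The circle on this segment as diameter has centre (0.5, -0.5) and r² = 386/4 = 96.5.
Check R: distance² to centre = 90.5 ≤ 96.5, so it lies inside.
All remaining points lie in this disk, and no smaller disk contains both endpoints, so this is the minimum enclosing circle.
r = √(96.5) ≈ 9.82.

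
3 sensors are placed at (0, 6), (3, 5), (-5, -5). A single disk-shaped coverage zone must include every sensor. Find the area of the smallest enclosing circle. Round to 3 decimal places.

128.805

Call the three points A, B, C in the order given.
Side lengths²: AB² = 10, AC² = 146, BC² = 164.
Since BC² = 164 ≥ 146 + 10 = 156, the angle opposite BC is not acute, so the smallest enclosing circle has BC as diameter.
Centre = midpoint of BC = (-1, 0), r² = 164/4 = 41.
Area = π·r² = π·41 ≈ 128.805.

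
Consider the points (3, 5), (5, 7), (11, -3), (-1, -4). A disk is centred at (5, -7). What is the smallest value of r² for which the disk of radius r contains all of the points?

196

The required radius is the distance from (5, -7) to the farthest point.
Squared distances: 148, 196, 52, 45.
Maximum is 196, attained at (5, 7).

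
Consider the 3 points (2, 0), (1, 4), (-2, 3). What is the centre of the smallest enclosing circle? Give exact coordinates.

(3/26, 43/26)

Call the three points A, B, C in the order given.
Side lengths²: AB² = 17, AC² = 25, BC² = 10.
Since AC² = 25 < 17 + 10 = 27, the triangle is acute, so the smallest enclosing circle is the circumcircle.
Circumcentre = (3/26, 43/26), r² = 2125/338.
Centre = (3/26, 43/26).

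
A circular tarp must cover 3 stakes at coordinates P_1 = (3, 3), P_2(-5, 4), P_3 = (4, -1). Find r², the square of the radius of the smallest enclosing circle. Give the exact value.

Side lengths²: P_1P_2² = 65, P_1P_3² = 17, P_2P_3² = 106.
Since P_2P_3² = 106 ≥ 65 + 17 = 82, the angle opposite P_2P_3 is not acute, so the smallest enclosing circle has P_2P_3 as diameter.
Centre = midpoint of P_2P_3 = (-0.5, 1.5), r² = 106/4 = 26.5.

26.5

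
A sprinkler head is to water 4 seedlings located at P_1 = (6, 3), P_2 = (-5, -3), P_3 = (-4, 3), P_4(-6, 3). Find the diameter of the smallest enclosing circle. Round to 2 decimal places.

12.70

The minimum enclosing circle is determined by three boundary points: P_1, P_2, P_4.
Their circumcentre is (0, 11/12) with r² = 5809/144.
The farthest remaining point P_3 is at distance² 2929/144 ≤ 5809/144.
Diameter = 2r = 2√(5809/144) ≈ 12.70.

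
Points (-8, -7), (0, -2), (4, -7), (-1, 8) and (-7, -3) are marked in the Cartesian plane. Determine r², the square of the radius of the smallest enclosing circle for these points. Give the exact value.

685/9

A smallest enclosing disk is always determined by at most three of the input points on its boundary.
The minimum enclosing circle is determined by three boundary points: (-8, -7), (4, -7), (-1, 8).
Their circumcentre is (-2, -2/3) with r² = 685/9.
The farthest remaining point (-7, -3) is at distance² 274/9 ≤ 685/9.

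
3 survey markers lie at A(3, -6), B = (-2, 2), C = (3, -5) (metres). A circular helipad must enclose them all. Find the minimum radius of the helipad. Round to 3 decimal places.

4.717

Side lengths²: AB² = 89, AC² = 1, BC² = 74.
Since AB² = 89 ≥ 74 + 1 = 75, the angle opposite AB is not acute, so the smallest enclosing circle has AB as diameter.
Centre = midpoint of AB = (0.5, -2), r² = 89/4 = 22.25.
r = √(22.25) ≈ 4.717.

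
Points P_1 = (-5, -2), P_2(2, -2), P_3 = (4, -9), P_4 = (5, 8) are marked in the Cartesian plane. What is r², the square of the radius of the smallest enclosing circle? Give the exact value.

The minimum enclosing circle is determined by three boundary points: P_1, P_3, P_4.
Their circumcentre is (3.4375, -0.4375) with r² = 73.6328125.
The farthest remaining point P_2 is at distance² 4.5078125 ≤ 73.6328125.

73.6328125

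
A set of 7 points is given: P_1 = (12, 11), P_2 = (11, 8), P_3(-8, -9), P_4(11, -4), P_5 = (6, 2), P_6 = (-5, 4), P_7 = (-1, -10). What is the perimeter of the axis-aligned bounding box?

82

Width = max x − min x = 12 − (-8) = 20.
Height = max y − min y = 11 − (-10) = 21.
Perimeter = 2(20 + 21) = 82.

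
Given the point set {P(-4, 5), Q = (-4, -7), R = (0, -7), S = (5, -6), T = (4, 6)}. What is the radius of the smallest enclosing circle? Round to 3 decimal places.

7.632

A smallest enclosing disk is always determined by at most three of the input points on its boundary.
The farthest pair is Q–T with squared distance 233. The circle on this segment as diameter has centre (0, -0.5) and r² = 233/4 = 58.25.
Check P: distance² to centre = 46.25 ≤ 58.25, so it lies inside.
All remaining points lie in this disk, and no smaller disk contains both endpoints, so this is the minimum enclosing circle.
r = √(58.25) ≈ 7.632.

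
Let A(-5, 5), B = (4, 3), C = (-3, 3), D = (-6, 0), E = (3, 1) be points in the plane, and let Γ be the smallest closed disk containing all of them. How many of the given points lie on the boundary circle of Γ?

By Welzl's lemma the MEC is supported by two points (diametrically opposite) or three points (on a circumcircle).
The minimum enclosing circle is determined by three boundary points: A, B, D.
Their circumcentre is (-97/94, 151/94) with r² = 120445/4418.
The farthest remaining point E is at distance² 73445/4418 ≤ 120445/4418.
The points at distance exactly r from the centre are A, B, D — 3 points.

3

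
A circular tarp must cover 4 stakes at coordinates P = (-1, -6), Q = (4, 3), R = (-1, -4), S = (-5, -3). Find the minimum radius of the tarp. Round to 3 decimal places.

5.459

The minimum enclosing circle of a finite set is fixed by two of the points (as a diameter) or three (as a circumcircle).
The minimum enclosing circle is determined by three boundary points: P, Q, S.
Their circumcentre is (-3/34, -21/34) with r² = 17225/578.
The farthest remaining point R is at distance² 7093/578 ≤ 17225/578.
r = √(17225/578) ≈ 5.459.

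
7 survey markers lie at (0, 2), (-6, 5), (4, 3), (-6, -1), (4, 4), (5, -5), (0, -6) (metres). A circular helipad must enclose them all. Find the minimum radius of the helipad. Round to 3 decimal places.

7.433

The minimum enclosing circle of a finite set is fixed by two of the points (as a diameter) or three (as a circumcircle).
The farthest pair is (-6, 5)–(5, -5) with squared distance 221. The circle on this segment as diameter has centre (-0.5, 0) and r² = 221/4 = 55.25.
Check (0, 2): distance² to centre = 4.25 ≤ 55.25, so it lies inside.
All remaining points lie in this disk, and no smaller disk contains both endpoints, so this is the minimum enclosing circle.
r = √(55.25) ≈ 7.433.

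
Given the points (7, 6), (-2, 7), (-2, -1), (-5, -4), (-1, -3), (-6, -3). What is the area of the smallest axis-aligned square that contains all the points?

169

The bounding box has width 13 and height 11.
An axis-aligned square enclosing the set must have side ≥ max(width, height).
So the minimum side is max(13, 11) = 13.
Area = 13² = 169.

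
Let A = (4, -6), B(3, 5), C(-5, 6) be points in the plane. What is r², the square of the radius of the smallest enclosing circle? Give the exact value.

56.25

Side lengths²: AB² = 122, AC² = 225, BC² = 65.
Since AC² = 225 ≥ 122 + 65 = 187, the angle opposite AC is not acute, so the smallest enclosing circle has AC as diameter.
Centre = midpoint of AC = (-0.5, 0), r² = 225/4 = 56.25.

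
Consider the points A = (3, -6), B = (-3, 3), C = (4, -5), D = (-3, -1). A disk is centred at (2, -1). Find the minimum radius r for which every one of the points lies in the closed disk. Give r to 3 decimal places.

6.403

The required radius is the distance from (2, -1) to the farthest point.
Squared distances: 26, 41, 20, 25.
Maximum is 41, attained at B.
r = √41 ≈ 6.403.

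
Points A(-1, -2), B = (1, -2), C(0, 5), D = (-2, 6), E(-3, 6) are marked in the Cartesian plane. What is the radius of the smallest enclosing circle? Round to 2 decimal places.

The farthest pair is B–E with squared distance 80. The circle on this segment as diameter has centre (-1, 2) and r² = 80/4 = 20.
Check A: distance² to centre = 16 ≤ 20, so it lies inside.
All remaining points lie in this disk, and no smaller disk contains both endpoints, so this is the minimum enclosing circle.
r = √20 ≈ 4.47.

4.47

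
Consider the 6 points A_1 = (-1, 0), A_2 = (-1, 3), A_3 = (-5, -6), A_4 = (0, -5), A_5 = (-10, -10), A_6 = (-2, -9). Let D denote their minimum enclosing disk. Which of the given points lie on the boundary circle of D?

The minimum enclosing circle of a finite set is fixed by two of the points (as a diameter) or three (as a circumcircle).
The farthest pair is A_2–A_5 with squared distance 250. The circle on this segment as diameter has centre (-5.5, -3.5) and r² = 250/4 = 62.5.
Check A_1: distance² to centre = 32.5 ≤ 62.5, so it lies inside.
All remaining points lie in this disk, and no smaller disk contains both endpoints, so this is the minimum enclosing circle.
The points at distance exactly r from the centre are A_2, A_5 — 2 points.

A_2, A_5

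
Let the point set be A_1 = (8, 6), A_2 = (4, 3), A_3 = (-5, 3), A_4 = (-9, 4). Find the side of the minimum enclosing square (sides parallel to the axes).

The bounding box has width 17 and height 3.
An axis-aligned square enclosing the set must have side ≥ max(width, height).
So the minimum side is max(17, 3) = 17.

17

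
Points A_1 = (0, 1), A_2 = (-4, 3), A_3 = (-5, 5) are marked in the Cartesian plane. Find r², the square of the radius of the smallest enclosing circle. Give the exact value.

10.25

Side lengths²: A_1A_2² = 20, A_1A_3² = 41, A_2A_3² = 5.
Since A_1A_3² = 41 ≥ 20 + 5 = 25, the angle opposite A_1A_3 is not acute, so the smallest enclosing circle has A_1A_3 as diameter.
Centre = midpoint of A_1A_3 = (-2.5, 3), r² = 41/4 = 10.25.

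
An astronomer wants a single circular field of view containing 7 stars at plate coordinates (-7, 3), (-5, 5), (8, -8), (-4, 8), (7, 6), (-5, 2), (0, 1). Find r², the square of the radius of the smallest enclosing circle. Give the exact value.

100

A smallest enclosing disk is always determined by at most three of the input points on its boundary.
The farthest pair is (8, -8)–(-4, 8) with squared distance 400. The circle on this segment as diameter has centre (2, 0) and r² = 400/4 = 100.
Check (-7, 3): distance² to centre = 90 ≤ 100, so it lies inside.
All remaining points lie in this disk, and no smaller disk contains both endpoints, so this is the minimum enclosing circle.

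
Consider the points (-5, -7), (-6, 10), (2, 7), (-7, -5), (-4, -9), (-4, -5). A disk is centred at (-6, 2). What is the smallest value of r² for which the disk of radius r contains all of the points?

125

The required radius is the distance from (-6, 2) to the farthest point.
Squared distances: 82, 64, 89, 50, 125, 53.
Maximum is 125, attained at (-4, -9).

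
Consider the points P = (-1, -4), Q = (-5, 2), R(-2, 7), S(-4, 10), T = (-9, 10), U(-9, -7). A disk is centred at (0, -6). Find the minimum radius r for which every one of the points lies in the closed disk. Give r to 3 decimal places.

The required radius is the distance from (0, -6) to the farthest point.
Squared distances: 5, 89, 173, 272, 337, 82.
Maximum is 337, attained at T.
r = √337 ≈ 18.358.

18.358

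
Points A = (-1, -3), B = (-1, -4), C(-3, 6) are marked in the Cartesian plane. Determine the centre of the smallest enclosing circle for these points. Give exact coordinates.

(-2, 1)

Side lengths²: AB² = 1, AC² = 85, BC² = 104.
Since BC² = 104 ≥ 85 + 1 = 86, the angle opposite BC is not acute, so the smallest enclosing circle has BC as diameter.
Centre = midpoint of BC = (-2, 1), r² = 104/4 = 26.
Centre = (-2, 1).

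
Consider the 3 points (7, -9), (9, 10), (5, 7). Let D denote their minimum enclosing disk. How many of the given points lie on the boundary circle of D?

2

Call the three points A, B, C in the order given.
Side lengths²: AB² = 365, AC² = 260, BC² = 25.
Since AB² = 365 ≥ 260 + 25 = 285, the angle opposite AB is not acute, so the smallest enclosing circle has AB as diameter.
Centre = midpoint of AB = (8, 0.5), r² = 365/4 = 91.25.
The points at distance exactly r from the centre are (7, -9), (9, 10) — 2 points.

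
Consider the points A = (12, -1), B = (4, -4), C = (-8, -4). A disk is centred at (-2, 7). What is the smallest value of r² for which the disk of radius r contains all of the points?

The required radius is the distance from (-2, 7) to the farthest point.
Squared distances: 260, 157, 157.
Maximum is 260, attained at A.

260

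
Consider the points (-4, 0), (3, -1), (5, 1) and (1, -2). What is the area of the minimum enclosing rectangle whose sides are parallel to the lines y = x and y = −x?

40

In coordinates u = x + y, v = x − y the rectangle is axis-aligned; the map (x,y)→(u,v) scales areas by 2.
u-values: -4, 2, 6, -1; range = 6 − (-4) = 10.
v-values: -4, 4, 4, 3; range = 4 − (-4) = 8.
Area = (10 × 8) / 2 = 40.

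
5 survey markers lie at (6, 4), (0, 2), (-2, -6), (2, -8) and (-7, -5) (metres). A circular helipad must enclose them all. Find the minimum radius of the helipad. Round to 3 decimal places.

The minimum enclosing circle of a finite set is fixed by two of the points (as a diameter) or three (as a circumcircle).
The farthest pair is (6, 4)–(-7, -5) with squared distance 250. The circle on this segment as diameter has centre (-0.5, -0.5) and r² = 250/4 = 62.5.
Check (0, 2): distance² to centre = 6.5 ≤ 62.5, so it lies inside.
All remaining points lie in this disk, and no smaller disk contains both endpoints, so this is the minimum enclosing circle.
r = √(62.5) ≈ 7.906.

7.906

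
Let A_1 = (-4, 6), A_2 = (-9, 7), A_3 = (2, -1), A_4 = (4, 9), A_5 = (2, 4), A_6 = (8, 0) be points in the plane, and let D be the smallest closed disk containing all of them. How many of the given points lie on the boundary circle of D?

2

A smallest enclosing disk is always determined by at most three of the input points on its boundary.
The farthest pair is A_2–A_6 with squared distance 338. The circle on this segment as diameter has centre (-0.5, 3.5) and r² = 338/4 = 84.5.
Check A_1: distance² to centre = 18.5 ≤ 84.5, so it lies inside.
All remaining points lie in this disk, and no smaller disk contains both endpoints, so this is the minimum enclosing circle.
The points at distance exactly r from the centre are A_2, A_6 — 2 points.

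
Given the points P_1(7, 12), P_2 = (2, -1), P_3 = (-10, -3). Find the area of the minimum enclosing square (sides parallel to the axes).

The bounding box has width 17 and height 15.
An axis-aligned square enclosing the set must have side ≥ max(width, height).
So the minimum side is max(17, 15) = 17.
Area = 17² = 289.

289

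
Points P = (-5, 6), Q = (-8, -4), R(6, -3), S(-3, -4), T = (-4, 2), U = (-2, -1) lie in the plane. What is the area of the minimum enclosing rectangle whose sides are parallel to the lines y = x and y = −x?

150

In coordinates u = x + y, v = x − y the rectangle is axis-aligned; the map (x,y)→(u,v) scales areas by 2.
u-values: 1, -12, 3, -7, -2, -3; range = 3 − (-12) = 15.
v-values: -11, -4, 9, 1, -6, -1; range = 9 − (-11) = 20.
Area = (15 × 20) / 2 = 150.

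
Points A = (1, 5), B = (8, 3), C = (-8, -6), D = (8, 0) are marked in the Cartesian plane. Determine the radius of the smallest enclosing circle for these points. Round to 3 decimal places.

The minimum enclosing circle of a finite set is fixed by two of the points (as a diameter) or three (as a circumcircle).
The farthest pair is B–C with squared distance 337. The circle on this segment as diameter has centre (0, -1.5) and r² = 337/4 = 84.25.
Check A: distance² to centre = 43.25 ≤ 84.25, so it lies inside.
All remaining points lie in this disk, and no smaller disk contains both endpoints, so this is the minimum enclosing circle.
r = √(84.25) ≈ 9.179.

9.179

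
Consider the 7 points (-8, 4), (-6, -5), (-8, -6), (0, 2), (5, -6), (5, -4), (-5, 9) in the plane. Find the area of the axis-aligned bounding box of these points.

195

x ranges over [-8, 5], width 13.
y ranges over [-6, 9], height 15.
Area = 13 × 15 = 195.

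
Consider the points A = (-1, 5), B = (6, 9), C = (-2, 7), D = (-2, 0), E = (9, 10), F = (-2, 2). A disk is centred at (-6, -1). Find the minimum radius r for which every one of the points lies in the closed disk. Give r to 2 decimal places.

18.60

The required radius is the distance from (-6, -1) to the farthest point.
Squared distances: 61, 244, 80, 17, 346, 25.
Maximum is 346, attained at E.
r = √346 ≈ 18.60.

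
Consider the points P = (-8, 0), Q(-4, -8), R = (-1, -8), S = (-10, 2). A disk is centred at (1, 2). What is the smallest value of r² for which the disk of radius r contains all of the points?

125

The required radius is the distance from (1, 2) to the farthest point.
Squared distances: 85, 125, 104, 121.
Maximum is 125, attained at Q.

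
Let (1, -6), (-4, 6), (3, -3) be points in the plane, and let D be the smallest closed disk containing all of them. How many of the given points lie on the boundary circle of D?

Call the three points A, B, C in the order given.
Side lengths²: AB² = 169, AC² = 13, BC² = 130.
Since AB² = 169 ≥ 130 + 13 = 143, the angle opposite AB is not acute, so the smallest enclosing circle has AB as diameter.
Centre = midpoint of AB = (-1.5, 0), r² = 169/4 = 42.25.
The points at distance exactly r from the centre are (1, -6), (-4, 6) — 2 points.

2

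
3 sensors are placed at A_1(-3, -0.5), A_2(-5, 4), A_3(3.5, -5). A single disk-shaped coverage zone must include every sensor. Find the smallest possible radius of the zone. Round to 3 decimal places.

Side lengths²: A_1A_2² = 24.25, A_1A_3² = 62.5, A_2A_3² = 153.25.
Since A_2A_3² = 153.25 ≥ 62.5 + 24.25 = 86.75, the angle opposite A_2A_3 is not acute, so the smallest enclosing circle has A_2A_3 as diameter.
Centre = midpoint of A_2A_3 = (-0.75, -0.5), r² = 153.25/4 = 38.3125.
r = √(38.3125) ≈ 6.190.

6.190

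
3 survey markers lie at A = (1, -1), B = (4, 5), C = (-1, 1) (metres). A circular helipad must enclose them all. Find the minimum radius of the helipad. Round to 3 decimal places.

Side lengths²: AB² = 45, AC² = 8, BC² = 41.
Since AB² = 45 < 41 + 8 = 49, the triangle is acute, so the smallest enclosing circle is the circumcircle.
Circumcentre = (13/6, 13/6), r² = 205/18.
r = √(205/18) ≈ 3.375.

3.375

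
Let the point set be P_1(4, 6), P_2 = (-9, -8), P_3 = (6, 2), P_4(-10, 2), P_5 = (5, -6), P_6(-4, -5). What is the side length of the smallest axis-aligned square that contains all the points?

16

The bounding box has width 16 and height 14.
An axis-aligned square enclosing the set must have side ≥ max(width, height).
So the minimum side is max(16, 14) = 16.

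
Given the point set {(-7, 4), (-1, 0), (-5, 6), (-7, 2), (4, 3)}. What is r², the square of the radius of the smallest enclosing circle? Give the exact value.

The minimum enclosing circle is determined by three boundary points: (-7, 4), (-7, 2), (4, 3).
Their circumcentre is (-17/11, 3) with r² = 3721/121.
The farthest remaining point (-5, 6) is at distance² 2533/121 ≤ 3721/121.

3721/121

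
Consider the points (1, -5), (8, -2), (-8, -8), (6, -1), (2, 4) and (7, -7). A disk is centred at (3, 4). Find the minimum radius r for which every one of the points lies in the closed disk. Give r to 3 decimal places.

The required radius is the distance from (3, 4) to the farthest point.
Squared distances: 85, 61, 265, 34, 1, 137.
Maximum is 265, attained at (-8, -8).
r = √265 ≈ 16.279.

16.279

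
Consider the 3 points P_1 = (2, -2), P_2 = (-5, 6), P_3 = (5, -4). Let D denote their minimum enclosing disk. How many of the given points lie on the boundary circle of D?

2

Side lengths²: P_1P_2² = 113, P_1P_3² = 13, P_2P_3² = 200.
Since P_2P_3² = 200 ≥ 113 + 13 = 126, the angle opposite P_2P_3 is not acute, so the smallest enclosing circle has P_2P_3 as diameter.
Centre = midpoint of P_2P_3 = (0, 1), r² = 200/4 = 50.
The points at distance exactly r from the centre are P_2, P_3 — 2 points.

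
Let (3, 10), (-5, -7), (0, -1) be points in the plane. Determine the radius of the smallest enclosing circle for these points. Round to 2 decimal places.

Call the three points A, B, C in the order given.
Side lengths²: AB² = 353, AC² = 130, BC² = 61.
Since AB² = 353 ≥ 130 + 61 = 191, the angle opposite AB is not acute, so the smallest enclosing circle has AB as diameter.
Centre = midpoint of AB = (-1, 1.5), r² = 353/4 = 88.25.
r = √(88.25) ≈ 9.39.

9.39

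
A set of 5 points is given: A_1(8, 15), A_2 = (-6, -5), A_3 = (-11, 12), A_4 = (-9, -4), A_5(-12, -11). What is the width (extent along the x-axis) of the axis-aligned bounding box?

20

max x = 8, min x = -12, so width = 20.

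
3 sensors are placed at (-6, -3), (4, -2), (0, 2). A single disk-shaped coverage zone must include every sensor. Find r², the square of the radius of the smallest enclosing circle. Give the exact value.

Call the three points A, B, C in the order given.
Side lengths²: AB² = 101, AC² = 61, BC² = 32.
Since AB² = 101 ≥ 61 + 32 = 93, the angle opposite AB is not acute, so the smallest enclosing circle has AB as diameter.
Centre = midpoint of AB = (-1, -2.5), r² = 101/4 = 25.25.

25.25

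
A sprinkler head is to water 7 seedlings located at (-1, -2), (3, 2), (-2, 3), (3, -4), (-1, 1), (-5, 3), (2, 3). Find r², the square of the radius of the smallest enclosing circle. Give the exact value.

28.25

A smallest enclosing disk is always determined by at most three of the input points on its boundary.
The farthest pair is (3, -4)–(-5, 3) with squared distance 113. The circle on this segment as diameter has centre (-1, -0.5) and r² = 113/4 = 28.25.
Check (-1, -2): distance² to centre = 2.25 ≤ 28.25, so it lies inside.
All remaining points lie in this disk, and no smaller disk contains both endpoints, so this is the minimum enclosing circle.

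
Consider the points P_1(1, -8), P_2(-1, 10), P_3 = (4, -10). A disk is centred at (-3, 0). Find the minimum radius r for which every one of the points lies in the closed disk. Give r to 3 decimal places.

12.207

The required radius is the distance from (-3, 0) to the farthest point.
Squared distances: 80, 104, 149.
Maximum is 149, attained at P_3.
r = √149 ≈ 12.207.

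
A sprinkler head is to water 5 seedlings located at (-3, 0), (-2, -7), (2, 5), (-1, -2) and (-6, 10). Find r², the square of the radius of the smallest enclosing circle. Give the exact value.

76.25

The minimum enclosing circle of a finite set is fixed by two of the points (as a diameter) or three (as a circumcircle).
The farthest pair is (-2, -7)–(-6, 10) with squared distance 305. The circle on this segment as diameter has centre (-4, 1.5) and r² = 305/4 = 76.25.
Check (-3, 0): distance² to centre = 3.25 ≤ 76.25, so it lies inside.
All remaining points lie in this disk, and no smaller disk contains both endpoints, so this is the minimum enclosing circle.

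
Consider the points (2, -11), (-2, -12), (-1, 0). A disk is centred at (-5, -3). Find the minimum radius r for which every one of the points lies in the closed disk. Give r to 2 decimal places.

The required radius is the distance from (-5, -3) to the farthest point.
Squared distances: 113, 90, 25.
Maximum is 113, attained at (2, -11).
r = √113 ≈ 10.63.

10.63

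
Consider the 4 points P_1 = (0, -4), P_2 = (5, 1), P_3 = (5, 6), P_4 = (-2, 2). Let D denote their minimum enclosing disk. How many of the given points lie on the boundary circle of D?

By Welzl's lemma the MEC is supported by two points (diametrically opposite) or three points (on a circumcircle).
The farthest pair is P_1–P_3 with squared distance 125. The circle on this segment as diameter has centre (2.5, 1) and r² = 125/4 = 31.25.
Check P_2: distance² to centre = 6.25 ≤ 31.25, so it lies inside.
All remaining points lie in this disk, and no smaller disk contains both endpoints, so this is the minimum enclosing circle.
The points at distance exactly r from the centre are P_1, P_3 — 2 points.

2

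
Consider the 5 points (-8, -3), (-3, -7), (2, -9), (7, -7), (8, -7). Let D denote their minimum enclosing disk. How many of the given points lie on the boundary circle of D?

A smallest enclosing disk is always determined by at most three of the input points on its boundary.
The farthest pair is (-8, -3)–(8, -7) with squared distance 272. The circle on this segment as diameter has centre (0, -5) and r² = 272/4 = 68.
Check (-3, -7): distance² to centre = 13 ≤ 68, so it lies inside.
All remaining points lie in this disk, and no smaller disk contains both endpoints, so this is the minimum enclosing circle.
The points at distance exactly r from the centre are (-8, -3), (8, -7) — 2 points.

2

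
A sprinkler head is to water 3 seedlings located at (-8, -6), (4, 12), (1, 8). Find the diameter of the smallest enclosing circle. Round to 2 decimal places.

Call the three points A, B, C in the order given.
Side lengths²: AB² = 468, AC² = 277, BC² = 25.
Since AB² = 468 ≥ 277 + 25 = 302, the angle opposite AB is not acute, so the smallest enclosing circle has AB as diameter.
Centre = midpoint of AB = (-2, 3), r² = 468/4 = 117.
Diameter = 2r = 2√117 ≈ 21.63.

21.63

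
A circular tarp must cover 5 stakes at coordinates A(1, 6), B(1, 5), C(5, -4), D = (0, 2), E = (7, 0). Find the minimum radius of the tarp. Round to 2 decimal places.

A smallest enclosing disk is always determined by at most three of the input points on its boundary.
The farthest pair is A–C with squared distance 116. The circle on this segment as diameter has centre (3, 1) and r² = 116/4 = 29.
Check B: distance² to centre = 20 ≤ 29, so it lies inside.
All remaining points lie in this disk, and no smaller disk contains both endpoints, so this is the minimum enclosing circle.
r = √29 ≈ 5.39.

5.39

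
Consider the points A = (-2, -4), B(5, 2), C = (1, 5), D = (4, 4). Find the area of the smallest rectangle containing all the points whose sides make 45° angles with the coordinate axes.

In coordinates u = x + y, v = x − y the rectangle is axis-aligned; the map (x,y)→(u,v) scales areas by 2.
u-values: -6, 7, 6, 8; range = 8 − (-6) = 14.
v-values: 2, 3, -4, 0; range = 3 − (-4) = 7.
Area = (14 × 7) / 2 = 49.

49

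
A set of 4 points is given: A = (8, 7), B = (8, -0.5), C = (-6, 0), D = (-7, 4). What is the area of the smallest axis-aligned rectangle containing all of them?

112.5

x ranges over [-7, 8], width 15.
y ranges over [-0.5, 7], height 7.5.
Area = 15 × 7.5 = 112.5.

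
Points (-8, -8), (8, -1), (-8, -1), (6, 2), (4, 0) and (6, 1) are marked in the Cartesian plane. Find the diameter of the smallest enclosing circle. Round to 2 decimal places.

17.47

The minimum enclosing circle of a finite set is fixed by two of the points (as a diameter) or three (as a circumcircle).
The minimum enclosing circle is determined by three boundary points: (-8, -8), (8, -1), (6, 2).
Their circumcentre is (-7/62, -263/62) with r² = 146705/1922.
The farthest remaining point (-8, -1) is at distance² 139761/1922 ≤ 146705/1922.
Diameter = 2r = 2√(146705/1922) ≈ 17.47.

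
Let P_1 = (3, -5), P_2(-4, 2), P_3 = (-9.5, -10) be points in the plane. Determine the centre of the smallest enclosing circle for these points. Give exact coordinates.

Side lengths²: P_1P_2² = 98, P_1P_3² = 181.25, P_2P_3² = 174.25.
Since P_1P_3² = 181.25 < 174.25 + 98 = 272.25, the triangle is acute, so the smallest enclosing circle is the circumcircle.
Circumcentre = (-117/28, -145/28), r² = 20213/392.
Centre = (-117/28, -145/28).

(-117/28, -145/28)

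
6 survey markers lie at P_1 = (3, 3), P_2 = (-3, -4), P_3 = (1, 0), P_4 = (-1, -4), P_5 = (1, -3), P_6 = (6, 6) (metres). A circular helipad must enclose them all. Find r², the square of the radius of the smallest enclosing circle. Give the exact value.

45.25

A smallest enclosing disk is always determined by at most three of the input points on its boundary.
The farthest pair is P_2–P_6 with squared distance 181. The circle on this segment as diameter has centre (1.5, 1) and r² = 181/4 = 45.25.
Check P_1: distance² to centre = 6.25 ≤ 45.25, so it lies inside.
All remaining points lie in this disk, and no smaller disk contains both endpoints, so this is the minimum enclosing circle.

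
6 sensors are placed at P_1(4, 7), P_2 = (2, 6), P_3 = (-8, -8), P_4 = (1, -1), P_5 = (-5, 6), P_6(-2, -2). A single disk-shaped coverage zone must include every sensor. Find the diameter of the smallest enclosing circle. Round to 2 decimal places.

19.21

The minimum enclosing circle of a finite set is fixed by two of the points (as a diameter) or three (as a circumcircle).
The farthest pair is P_1–P_3 with squared distance 369. The circle on this segment as diameter has centre (-2, -0.5) and r² = 369/4 = 92.25.
Check P_2: distance² to centre = 58.25 ≤ 92.25, so it lies inside.
All remaining points lie in this disk, and no smaller disk contains both endpoints, so this is the minimum enclosing circle.
Diameter = 2r = 2√(92.25) ≈ 19.21.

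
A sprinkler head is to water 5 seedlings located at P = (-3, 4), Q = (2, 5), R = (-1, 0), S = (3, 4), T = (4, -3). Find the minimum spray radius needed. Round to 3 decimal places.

4.950

The minimum enclosing circle of a finite set is fixed by two of the points (as a diameter) or three (as a circumcircle).
The farthest pair is P–T with squared distance 98. The circle on this segment as diameter has centre (0.5, 0.5) and r² = 98/4 = 24.5.
Check Q: distance² to centre = 22.5 ≤ 24.5, so it lies inside.
All remaining points lie in this disk, and no smaller disk contains both endpoints, so this is the minimum enclosing circle.
r = √(24.5) ≈ 4.950.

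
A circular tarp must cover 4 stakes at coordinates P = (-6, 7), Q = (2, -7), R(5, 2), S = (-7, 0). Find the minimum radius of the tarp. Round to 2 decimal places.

A smallest enclosing disk is always determined by at most three of the input points on its boundary.
The farthest pair is P–Q with squared distance 260. The circle on this segment as diameter has centre (-2, 0) and r² = 260/4 = 65.
Check R: distance² to centre = 53 ≤ 65, so it lies inside.
All remaining points lie in this disk, and no smaller disk contains both endpoints, so this is the minimum enclosing circle.
r = √65 ≈ 8.06.

8.06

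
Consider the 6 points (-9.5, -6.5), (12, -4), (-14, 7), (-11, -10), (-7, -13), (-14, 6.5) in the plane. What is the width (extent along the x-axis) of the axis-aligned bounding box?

26

max x = 12, min x = -14, so width = 26.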